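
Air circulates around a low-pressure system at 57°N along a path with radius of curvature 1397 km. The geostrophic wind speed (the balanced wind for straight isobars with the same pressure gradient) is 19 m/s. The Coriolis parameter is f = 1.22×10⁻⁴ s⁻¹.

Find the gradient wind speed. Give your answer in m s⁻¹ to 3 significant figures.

17.3 m s⁻¹

Around a low, centrifugal force acts outward with Coriolis, so pressure-gradient force balances both:
(1/ρ)|∂P/∂n| = fV + V²/R  →  V² + fR·V − fR·V_g = 0
With fR = 1.22×10⁻⁴ × 1397×10³ m = 170 m/s:
V = [−fR + √((fR)² + 4 fR V_g)]/2 = [−170 + √(170² + 4×170×19)]/2 = 17.3 m/s
Subgeostrophic (V < V_g = 19 m/s), as expected around a low.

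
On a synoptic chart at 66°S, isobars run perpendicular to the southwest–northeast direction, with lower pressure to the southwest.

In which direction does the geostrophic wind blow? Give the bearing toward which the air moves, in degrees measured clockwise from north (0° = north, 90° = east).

The pressure-gradient force points toward the southwest (bearing 225°).
Geostrophic balance: in the Southern Hemisphere the Coriolis force deflects motion to the left, so the geostrophic wind blows 90° to the left of the pressure-gradient force (low pressure on the right).
Rotating 225° by 90° counterclockwise gives 135° — the wind blows toward the southeast.

135°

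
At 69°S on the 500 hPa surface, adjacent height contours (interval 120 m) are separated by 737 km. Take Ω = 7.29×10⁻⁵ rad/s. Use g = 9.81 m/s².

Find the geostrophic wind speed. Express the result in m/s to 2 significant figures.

Coriolis parameter at 69°S:
f = 2Ω sin φ = 2 × 7.29×10⁻⁵ × sin 69° = 1.36×10⁻⁴ s⁻¹
Height gradient: |∂Z/∂n| = 120 m / 737000 m = 1.63×10⁻⁴
On a pressure surface, geostrophic balance gives V_g = (g/f)|∂Z/∂n|:
V_g = 9.81 × 1.63×10⁻⁴ / 1.36×10⁻⁴ = 11.7 m/s

12 m/s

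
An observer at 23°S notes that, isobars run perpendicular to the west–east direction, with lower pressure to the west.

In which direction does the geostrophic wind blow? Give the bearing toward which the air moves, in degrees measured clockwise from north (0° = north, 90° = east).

The pressure-gradient force points toward the west (bearing 270°).
Geostrophic balance: in the Southern Hemisphere the Coriolis force deflects motion to the left, so the geostrophic wind blows 90° to the left of the pressure-gradient force (low pressure on the right).
Rotating 270° by 90° counterclockwise gives 180° — the wind blows toward the south.

180°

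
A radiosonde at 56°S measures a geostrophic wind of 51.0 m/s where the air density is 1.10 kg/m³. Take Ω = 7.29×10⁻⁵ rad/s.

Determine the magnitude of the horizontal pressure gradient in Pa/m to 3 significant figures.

Coriolis parameter at 56°S:
f = 2Ω sin φ = 2 × 7.29×10⁻⁵ × sin 56° = 1.21×10⁻⁴ s⁻¹
Geostrophic balance rearranged: |∂P/∂n| = f ρ V_g
|∂P/∂n| = 1.21×10⁻⁴ × 1.10 × 51.0 = 6.78×10⁻³ Pa/m

6.78×10⁻³ Pa/m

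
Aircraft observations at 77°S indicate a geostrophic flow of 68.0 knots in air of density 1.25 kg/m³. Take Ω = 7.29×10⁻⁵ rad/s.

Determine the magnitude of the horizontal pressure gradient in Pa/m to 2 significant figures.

6.2×10⁻³ Pa/m

Coriolis parameter at 77°S:
f = 2Ω sin φ = 2 × 7.29×10⁻⁵ × sin 77° = 1.42×10⁻⁴ s⁻¹
Wind speed in SI: 68.0 knots = 35.0 m/s
Geostrophic balance rearranged: |∂P/∂n| = f ρ V_g
|∂P/∂n| = 1.42×10⁻⁴ × 1.25 × 35.0 = 6.21×10⁻³ Pa/m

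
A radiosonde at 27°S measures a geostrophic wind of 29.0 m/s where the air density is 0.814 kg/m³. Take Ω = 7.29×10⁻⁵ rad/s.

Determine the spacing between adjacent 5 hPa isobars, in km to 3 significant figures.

Coriolis parameter at 27°S:
f = 2Ω sin φ = 2 × 7.29×10⁻⁵ × sin 27° = 6.62×10⁻⁵ s⁻¹
Geostrophic balance rearranged: |∂P/∂n| = f ρ V_g
|∂P/∂n| = 6.62×10⁻⁵ × 0.814 × 29.0 = 1.56×10⁻³ Pa/m
Isobar spacing: Δn = ΔP/|∂P/∂n| = 500 Pa / 1.56×10⁻³ Pa/m = 319995 m ≈ 320 km

320 km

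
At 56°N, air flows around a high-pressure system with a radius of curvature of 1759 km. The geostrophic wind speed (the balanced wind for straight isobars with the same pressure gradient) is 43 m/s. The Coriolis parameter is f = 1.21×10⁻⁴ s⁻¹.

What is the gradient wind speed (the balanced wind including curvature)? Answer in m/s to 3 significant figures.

59.8 m/s

Around a high, pressure-gradient force acts outward with centrifugal, so Coriolis balances both:
fV = (1/ρ)|∂P/∂n| + V²/R  →  V² − fR·V + fR·V_g = 0
With fR = 1.21×10⁻⁴ × 1759×10³ m = 213 m/s:
V = [fR − √((fR)² − 4 fR V_g)]/2 = [213 − √(213² − 4×213×43)]/2 = 59.8 m/s
Supergeostrophic (V > V_g = 43 m/s), as expected around a high.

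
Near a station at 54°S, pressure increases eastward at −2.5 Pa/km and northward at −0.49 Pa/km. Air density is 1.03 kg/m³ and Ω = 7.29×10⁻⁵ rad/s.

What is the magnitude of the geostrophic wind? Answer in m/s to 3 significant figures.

Coriolis parameter at 54°S:
f = 2Ω sin φ = 2 × 7.29×10⁻⁵ × sin 54° = 1.18×10⁻⁴ s⁻¹
In the Southern Hemisphere f is negative: f = −1.18×10⁻⁴ s⁻¹.
Component geostrophic relations (x east, y north):
u_g = −(1/(fρ)) ∂P/∂y,  v_g = (1/(fρ)) ∂P/∂x
u_g = −(−0.49×10⁻³)/(−1.18×10⁻⁴ × 1.03) = −4.03 m/s;  v_g = (−2.5×10⁻³)/(−1.18×10⁻⁴ × 1.03) = 20.6 m/s
|V_g| = √(u_g² + v_g²) = 21.0 m/s

21.0 m/s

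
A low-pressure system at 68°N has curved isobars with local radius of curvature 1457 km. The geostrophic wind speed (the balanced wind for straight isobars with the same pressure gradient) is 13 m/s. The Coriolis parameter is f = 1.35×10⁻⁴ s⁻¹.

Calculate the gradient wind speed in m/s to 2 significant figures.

Around a low, centrifugal force acts outward with Coriolis, so pressure-gradient force balances both:
(1/ρ)|∂P/∂n| = fV + V²/R  →  V² + fR·V − fR·V_g = 0
With fR = 1.35×10⁻⁴ × 1457×10³ m = 197 m/s:
V = [−fR + √((fR)² + 4 fR V_g)]/2 = [−197 + √(197² + 4×197×13)]/2 = 12.2 m/s
Subgeostrophic (V < V_g = 13 m/s), as expected around a low.

12 m/s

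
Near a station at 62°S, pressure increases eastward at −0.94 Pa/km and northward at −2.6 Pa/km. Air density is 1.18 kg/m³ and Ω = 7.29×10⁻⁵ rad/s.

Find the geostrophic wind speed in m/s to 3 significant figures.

18.2 m/s

Coriolis parameter at 62°S:
f = 2Ω sin φ = 2 × 7.29×10⁻⁵ × sin 62° = 1.29×10⁻⁴ s⁻¹
In the Southern Hemisphere f is negative: f = −1.29×10⁻⁴ s⁻¹.
Component geostrophic relations (x east, y north):
u_g = −(1/(fρ)) ∂P/∂y,  v_g = (1/(fρ)) ∂P/∂x
u_g = −(−2.6×10⁻³)/(−1.29×10⁻⁴ × 1.18) = −17.1 m/s;  v_g = (−0.94×10⁻³)/(−1.29×10⁻⁴ × 1.18) = 6.19 m/s
|V_g| = √(u_g² + v_g²) = 18.2 m/s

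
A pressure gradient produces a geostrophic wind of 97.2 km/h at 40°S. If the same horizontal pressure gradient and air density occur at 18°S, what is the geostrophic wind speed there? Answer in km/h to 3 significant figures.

202 km/h

With the same pressure gradient and density, V_g ∝ 1/f ∝ 1/sin φ.
V₂ = V₁ · sin φ₁ / sin φ₂ = 97.2 × sin 40° / sin 18°
V₂ = 97.2 × 0.6428/0.3090 = 202 km/h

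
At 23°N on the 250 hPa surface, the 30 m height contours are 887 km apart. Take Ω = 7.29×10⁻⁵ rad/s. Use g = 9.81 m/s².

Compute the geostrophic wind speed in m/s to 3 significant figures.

5.82 m/s

Coriolis parameter at 23°N:
f = 2Ω sin φ = 2 × 7.29×10⁻⁵ × sin 23° = 5.70×10⁻⁵ s⁻¹
Height gradient: |∂Z/∂n| = 30 m / 887000 m = 3.38×10⁻⁵
On a pressure surface, geostrophic balance gives V_g = (g/f)|∂Z/∂n|:
V_g = 9.81 × 3.38×10⁻⁵ / 5.70×10⁻⁵ = 5.82 m/s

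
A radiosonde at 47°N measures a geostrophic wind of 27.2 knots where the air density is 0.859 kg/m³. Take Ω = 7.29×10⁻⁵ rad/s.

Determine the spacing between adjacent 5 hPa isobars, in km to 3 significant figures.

390 km

Coriolis parameter at 47°N:
f = 2Ω sin φ = 2 × 7.29×10⁻⁵ × sin 47° = 1.07×10⁻⁴ s⁻¹
Wind speed in SI: 27.2 knots = 14.0 m/s
Geostrophic balance rearranged: |∂P/∂n| = f ρ V_g
|∂P/∂n| = 1.07×10⁻⁴ × 0.859 × 14.0 = 1.28×10⁻³ Pa/m
Isobar spacing: Δn = ΔP/|∂P/∂n| = 500 Pa / 1.28×10⁻³ Pa/m = 390108 m ≈ 390 km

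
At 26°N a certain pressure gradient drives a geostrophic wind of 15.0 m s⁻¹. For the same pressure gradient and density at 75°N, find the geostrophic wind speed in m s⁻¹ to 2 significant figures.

6.8 m s⁻¹

With the same pressure gradient and density, V_g ∝ 1/f ∝ 1/sin φ.
V₂ = V₁ · sin φ₁ / sin φ₂ = 15.0 × sin 26° / sin 75°
V₂ = 15.0 × 0.4384/0.9659 = 6.8 m s⁻¹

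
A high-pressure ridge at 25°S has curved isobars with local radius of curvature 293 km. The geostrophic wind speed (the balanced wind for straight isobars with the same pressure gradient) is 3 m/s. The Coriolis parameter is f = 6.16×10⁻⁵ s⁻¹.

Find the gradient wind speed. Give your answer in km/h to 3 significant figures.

13.7 km/h

Around a high, pressure-gradient force acts outward with centrifugal, so Coriolis balances both:
fV = (1/ρ)|∂P/∂n| + V²/R  →  V² − fR·V + fR·V_g = 0
With fR = 6.16×10⁻⁵ × 293×10³ m = 18.0 m/s:
V = [fR − √((fR)² − 4 fR V_g)]/2 = [18.0 − √(18.0² − 4×18.0×3)]/2 = 3.8 m/s
Supergeostrophic (V > V_g = 3 m/s), as expected around a high.
Converting: 3.8 m/s × 3.6 = 13.7 km/h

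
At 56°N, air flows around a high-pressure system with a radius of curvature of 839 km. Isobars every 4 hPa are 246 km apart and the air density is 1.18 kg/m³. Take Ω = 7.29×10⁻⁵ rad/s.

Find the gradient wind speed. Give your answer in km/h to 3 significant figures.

47.1 km/h

Coriolis parameter at 56°N:
f = 2Ω sin φ = 2 × 7.29×10⁻⁵ × sin 56° = 1.21×10⁻⁴ s⁻¹
Pressure gradient: |∂P/∂n| = 400 Pa / 246000 m = 1.63×10⁻³ Pa/m
Geostrophic speed: V_g = |∂P/∂n|/(fρ) = 1.63×10⁻³/(1.21×10⁻⁴ × 1.18) = 11.4 m/s
Around a high, pressure-gradient force acts outward with centrifugal, so Coriolis balances both:
fV = (1/ρ)|∂P/∂n| + V²/R  →  V² − fR·V + fR·V_g = 0
With fR = 1.21×10⁻⁴ × 839×10³ m = 101 m/s:
V = [fR − √((fR)² − 4 fR V_g)]/2 = [101 − √(101² − 4×101×11.4)]/2 = 13.1 m/s
Supergeostrophic (V > V_g = 11.4 m/s), as expected around a high.
Converting: 13.1 m/s × 3.6 = 47.1 km/h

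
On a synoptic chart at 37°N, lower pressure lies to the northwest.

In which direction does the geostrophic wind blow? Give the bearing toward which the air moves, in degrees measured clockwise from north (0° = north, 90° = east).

The pressure-gradient force points toward the northwest (bearing 315°).
Geostrophic balance: in the Northern Hemisphere the Coriolis force deflects motion to the right, so the geostrophic wind blows 90° to the right of the pressure-gradient force (low pressure on the left).
Rotating 315° by 90° clockwise gives 045° — the wind blows toward the northeast.

045°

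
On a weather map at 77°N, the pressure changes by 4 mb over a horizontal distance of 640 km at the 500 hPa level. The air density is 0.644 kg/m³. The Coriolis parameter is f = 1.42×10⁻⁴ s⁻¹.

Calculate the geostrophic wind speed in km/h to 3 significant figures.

24.6 km/h

Pressure gradient: |∂P/∂n| = 400 Pa / 640000 m = 6.25×10⁻⁴ Pa/m
Geostrophic balance (pressure-gradient force = Coriolis force):
V_g = (1/(fρ)) |∂P/∂n| = 6.25×10⁻⁴ / (1.42×10⁻⁴ × 0.644) = 6.83 m/s
Converting: 6.83 m/s × 3.6 = 24.6 km/h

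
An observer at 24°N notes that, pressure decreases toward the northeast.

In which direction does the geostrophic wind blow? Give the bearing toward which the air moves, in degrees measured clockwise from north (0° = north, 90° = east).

135°

The pressure-gradient force points toward the northeast (bearing 045°).
Geostrophic balance: in the Northern Hemisphere the Coriolis force deflects motion to the right, so the geostrophic wind blows 90° to the right of the pressure-gradient force (low pressure on the left).
Rotating 045° by 90° clockwise gives 135° — the wind blows toward the southeast.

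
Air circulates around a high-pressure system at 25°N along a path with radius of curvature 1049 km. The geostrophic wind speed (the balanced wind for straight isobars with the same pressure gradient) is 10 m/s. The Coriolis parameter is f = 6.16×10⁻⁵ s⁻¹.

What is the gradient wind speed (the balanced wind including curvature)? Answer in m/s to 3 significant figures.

12.4 m/s

Around a high, pressure-gradient force acts outward with centrifugal, so Coriolis balances both:
fV = (1/ρ)|∂P/∂n| + V²/R  →  V² − fR·V + fR·V_g = 0
With fR = 6.16×10⁻⁵ × 1049×10³ m = 64.6 m/s:
V = [fR − √((fR)² − 4 fR V_g)]/2 = [64.6 − √(64.6² − 4×64.6×10)]/2 = 12.4 m/s
Supergeostrophic (V > V_g = 10 m/s), as expected around a high.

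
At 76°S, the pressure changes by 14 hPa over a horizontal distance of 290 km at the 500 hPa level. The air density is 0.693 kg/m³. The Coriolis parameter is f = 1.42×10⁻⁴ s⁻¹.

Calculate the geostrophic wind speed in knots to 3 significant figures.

95.4 knots

Pressure gradient: |∂P/∂n| = 1400 Pa / 290000 m = 4.83×10⁻³ Pa/m
Geostrophic balance (pressure-gradient force = Coriolis force):
V_g = (1/(fρ)) |∂P/∂n| = 4.83×10⁻³ / (1.42×10⁻⁴ × 0.693) = 49.1 m/s
Converting: 49.1 m/s × 1.944 = 95.4 knots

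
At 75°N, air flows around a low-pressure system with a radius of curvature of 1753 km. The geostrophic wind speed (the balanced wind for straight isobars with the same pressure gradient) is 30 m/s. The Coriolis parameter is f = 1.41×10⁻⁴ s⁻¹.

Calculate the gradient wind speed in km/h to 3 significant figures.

97.3 km/h

Around a low, centrifugal force acts outward with Coriolis, so pressure-gradient force balances both:
(1/ρ)|∂P/∂n| = fV + V²/R  →  V² + fR·V − fR·V_g = 0
With fR = 1.41×10⁻⁴ × 1753×10³ m = 247 m/s:
V = [−fR + √((fR)² + 4 fR V_g)]/2 = [−247 + √(247² + 4×247×30)]/2 = 27 m/s
Subgeostrophic (V < V_g = 30 m/s), as expected around a low.
Converting: 27 m/s × 3.6 = 97.3 km/h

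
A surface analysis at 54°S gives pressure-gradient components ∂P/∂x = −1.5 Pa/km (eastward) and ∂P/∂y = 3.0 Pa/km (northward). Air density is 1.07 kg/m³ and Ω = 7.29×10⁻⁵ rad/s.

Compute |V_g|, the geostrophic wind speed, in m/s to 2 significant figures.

Coriolis parameter at 54°S:
f = 2Ω sin φ = 2 × 7.29×10⁻⁵ × sin 54° = 1.18×10⁻⁴ s⁻¹
In the Southern Hemisphere f is negative: f = −1.18×10⁻⁴ s⁻¹.
Component geostrophic relations (x east, y north):
u_g = −(1/(fρ)) ∂P/∂y,  v_g = (1/(fρ)) ∂P/∂x
u_g = −(3.0×10⁻³)/(−1.18×10⁻⁴ × 1.07) = 23.8 m/s;  v_g = (−1.5×10⁻³)/(−1.18×10⁻⁴ × 1.07) = 11.9 m/s
|V_g| = √(u_g² + v_g²) = 26.6 m/s

27 m/s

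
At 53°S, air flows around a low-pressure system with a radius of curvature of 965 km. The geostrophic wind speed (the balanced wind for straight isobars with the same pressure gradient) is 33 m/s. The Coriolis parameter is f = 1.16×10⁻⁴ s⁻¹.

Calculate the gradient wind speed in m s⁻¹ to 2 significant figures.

27 m s⁻¹

Around a low, centrifugal force acts outward with Coriolis, so pressure-gradient force balances both:
(1/ρ)|∂P/∂n| = fV + V²/R  →  V² + fR·V − fR·V_g = 0
With fR = 1.16×10⁻⁴ × 965×10³ m = 112 m/s:
V = [−fR + √((fR)² + 4 fR V_g)]/2 = [−112 + √(112² + 4×112×33)]/2 = 26.7 m/s
Subgeostrophic (V < V_g = 33 m/s), as expected around a low.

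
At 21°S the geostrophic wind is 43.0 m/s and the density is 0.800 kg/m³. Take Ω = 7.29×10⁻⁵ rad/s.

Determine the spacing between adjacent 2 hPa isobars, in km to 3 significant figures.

Coriolis parameter at 21°S:
f = 2Ω sin φ = 2 × 7.29×10⁻⁵ × sin 21° = 5.23×10⁻⁵ s⁻¹
Geostrophic balance rearranged: |∂P/∂n| = f ρ V_g
|∂P/∂n| = 5.23×10⁻⁵ × 0.800 × 43.0 = 1.80×10⁻³ Pa/m
Isobar spacing: Δn = ΔP/|∂P/∂n| = 200 Pa / 1.80×10⁻³ Pa/m = 111272 m ≈ 111 km

111 km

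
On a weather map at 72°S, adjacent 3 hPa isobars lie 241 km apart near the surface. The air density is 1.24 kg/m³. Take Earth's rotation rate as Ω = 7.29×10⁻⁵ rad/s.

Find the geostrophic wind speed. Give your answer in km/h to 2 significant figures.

26 km/h

Coriolis parameter at 72°S:
f = 2Ω sin φ = 2 × 7.29×10⁻⁵ × sin 72° = 1.39×10⁻⁴ s⁻¹
Pressure gradient: |∂P/∂n| = 300 Pa / 241000 m = 1.24×10⁻³ Pa/m
Geostrophic balance (pressure-gradient force = Coriolis force):
V_g = (1/(fρ)) |∂P/∂n| = 1.24×10⁻³ / (1.39×10⁻⁴ × 1.24) = 7.24 m/s
Converting: 7.24 m/s × 3.6 = 26 km/h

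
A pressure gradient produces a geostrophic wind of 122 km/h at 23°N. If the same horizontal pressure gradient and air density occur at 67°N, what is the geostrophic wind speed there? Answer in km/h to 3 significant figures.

51.8 km/h

With the same pressure gradient and density, V_g ∝ 1/f ∝ 1/sin φ.
V₂ = V₁ · sin φ₁ / sin φ₂ = 122 × sin 23° / sin 67°
V₂ = 122 × 0.3907/0.9205 = 51.8 km/h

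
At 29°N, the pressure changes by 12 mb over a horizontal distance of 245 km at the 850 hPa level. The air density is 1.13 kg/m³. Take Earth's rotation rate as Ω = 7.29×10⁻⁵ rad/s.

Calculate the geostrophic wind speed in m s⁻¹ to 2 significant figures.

Coriolis parameter at 29°N:
f = 2Ω sin φ = 2 × 7.29×10⁻⁵ × sin 29° = 7.07×10⁻⁵ s⁻¹
Pressure gradient: |∂P/∂n| = 1200 Pa / 245000 m = 4.90×10⁻³ Pa/m
Geostrophic balance (pressure-gradient force = Coriolis force):
V_g = (1/(fρ)) |∂P/∂n| = 4.90×10⁻³ / (7.07×10⁻⁵ × 1.13) = 61.3 m/s

61 m s⁻¹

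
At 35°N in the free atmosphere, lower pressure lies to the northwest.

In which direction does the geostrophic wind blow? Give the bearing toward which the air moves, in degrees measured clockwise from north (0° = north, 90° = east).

045°

The pressure-gradient force points toward the northwest (bearing 315°).
Geostrophic balance: in the Northern Hemisphere the Coriolis force deflects motion to the right, so the geostrophic wind blows 90° to the right of the pressure-gradient force (low pressure on the left).
Rotating 315° by 90° clockwise gives 045° — the wind blows toward the northeast.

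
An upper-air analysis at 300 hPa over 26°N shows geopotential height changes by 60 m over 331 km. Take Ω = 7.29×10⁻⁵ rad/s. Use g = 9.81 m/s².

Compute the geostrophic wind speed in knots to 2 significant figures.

54 knots

Coriolis parameter at 26°N:
f = 2Ω sin φ = 2 × 7.29×10⁻⁵ × sin 26° = 6.39×10⁻⁵ s⁻¹
Height gradient: |∂Z/∂n| = 60 m / 331000 m = 1.81×10⁻⁴
On a pressure surface, geostrophic balance gives V_g = (g/f)|∂Z/∂n|:
V_g = 9.81 × 1.81×10⁻⁴ / 6.39×10⁻⁵ = 27.8 m/s
Converting: 27.8 m/s × 1.944 = 54 knots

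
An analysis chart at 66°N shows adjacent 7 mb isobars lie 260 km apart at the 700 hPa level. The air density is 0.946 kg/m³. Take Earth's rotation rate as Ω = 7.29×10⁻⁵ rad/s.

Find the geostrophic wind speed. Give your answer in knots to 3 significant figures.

Coriolis parameter at 66°N:
f = 2Ω sin φ = 2 × 7.29×10⁻⁵ × sin 66° = 1.33×10⁻⁴ s⁻¹
Pressure gradient: |∂P/∂n| = 700 Pa / 260000 m = 2.69×10⁻³ Pa/m
Geostrophic balance (pressure-gradient force = Coriolis force):
V_g = (1/(fρ)) |∂P/∂n| = 2.69×10⁻³ / (1.33×10⁻⁴ × 0.946) = 21.4 m/s
Converting: 21.4 m/s × 1.944 = 41.5 knots

41.5 knots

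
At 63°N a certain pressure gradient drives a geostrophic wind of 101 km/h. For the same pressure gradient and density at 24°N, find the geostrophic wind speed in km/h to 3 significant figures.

221 km/h

With the same pressure gradient and density, V_g ∝ 1/f ∝ 1/sin φ.
V₂ = V₁ · sin φ₁ / sin φ₂ = 101 × sin 63° / sin 24°
V₂ = 101 × 0.8910/0.4067 = 221 km/h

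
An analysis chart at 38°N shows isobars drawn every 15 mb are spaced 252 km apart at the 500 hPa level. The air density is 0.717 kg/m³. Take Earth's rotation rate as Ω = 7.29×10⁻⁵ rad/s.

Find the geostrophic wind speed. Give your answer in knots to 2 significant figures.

180 knots

Coriolis parameter at 38°N:
f = 2Ω sin φ = 2 × 7.29×10⁻⁵ × sin 38° = 8.98×10⁻⁵ s⁻¹
Pressure gradient: |∂P/∂n| = 1500 Pa / 252000 m = 5.95×10⁻³ Pa/m
Geostrophic balance (pressure-gradient force = Coriolis force):
V_g = (1/(fρ)) |∂P/∂n| = 5.95×10⁻³ / (8.98×10⁻⁵ × 0.717) = 92.5 m/s
Converting: 92.5 m/s × 1.944 = 180 knots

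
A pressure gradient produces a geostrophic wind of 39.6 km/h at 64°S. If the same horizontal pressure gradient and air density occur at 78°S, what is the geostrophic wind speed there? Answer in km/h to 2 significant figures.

36 km/h

With the same pressure gradient and density, V_g ∝ 1/f ∝ 1/sin φ.
V₂ = V₁ · sin φ₁ / sin φ₂ = 39.6 × sin 64° / sin 78°
V₂ = 39.6 × 0.8988/0.9781 = 36 km/h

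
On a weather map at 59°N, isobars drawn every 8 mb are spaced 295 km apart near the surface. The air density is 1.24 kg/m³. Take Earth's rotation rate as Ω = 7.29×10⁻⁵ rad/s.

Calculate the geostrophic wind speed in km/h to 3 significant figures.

Coriolis parameter at 59°N:
f = 2Ω sin φ = 2 × 7.29×10⁻⁵ × sin 59° = 1.25×10⁻⁴ s⁻¹
Pressure gradient: |∂P/∂n| = 800 Pa / 295000 m = 2.71×10⁻³ Pa/m
Geostrophic balance (pressure-gradient force = Coriolis force):
V_g = (1/(fρ)) |∂P/∂n| = 2.71×10⁻³ / (1.25×10⁻⁴ × 1.24) = 17.5 m/s
Converting: 17.5 m/s × 3.6 = 63.0 km/h

63.0 km/h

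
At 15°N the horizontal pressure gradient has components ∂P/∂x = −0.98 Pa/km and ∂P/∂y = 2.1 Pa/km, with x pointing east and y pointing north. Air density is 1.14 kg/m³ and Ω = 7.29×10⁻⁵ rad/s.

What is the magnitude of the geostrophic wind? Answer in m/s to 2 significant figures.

54 m/s

Coriolis parameter at 15°N:
f = 2Ω sin φ = 2 × 7.29×10⁻⁵ × sin 15° = 3.77×10⁻⁵ s⁻¹
Component geostrophic relations (x east, y north):
u_g = −(1/(fρ)) ∂P/∂y,  v_g = (1/(fρ)) ∂P/∂x
u_g = −(2.1×10⁻³)/(3.77×10⁻⁵ × 1.14) = −48.8 m/s;  v_g = (−0.98×10⁻³)/(3.77×10⁻⁵ × 1.14) = −22.8 m/s
|V_g| = √(u_g² + v_g²) = 53.9 m/s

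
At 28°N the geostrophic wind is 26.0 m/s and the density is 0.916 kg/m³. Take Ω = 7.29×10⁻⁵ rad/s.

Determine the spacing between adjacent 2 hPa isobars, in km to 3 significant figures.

123 km

Coriolis parameter at 28°N:
f = 2Ω sin φ = 2 × 7.29×10⁻⁵ × sin 28° = 6.84×10⁻⁵ s⁻¹
Geostrophic balance rearranged: |∂P/∂n| = f ρ V_g
|∂P/∂n| = 6.84×10⁻⁵ × 0.916 × 26.0 = 1.63×10⁻³ Pa/m
Isobar spacing: Δn = ΔP/|∂P/∂n| = 200 Pa / 1.63×10⁻³ Pa/m = 122686 m ≈ 123 km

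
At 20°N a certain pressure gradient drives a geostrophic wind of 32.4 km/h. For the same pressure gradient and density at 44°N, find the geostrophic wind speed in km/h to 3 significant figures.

16.0 km/h

With the same pressure gradient and density, V_g ∝ 1/f ∝ 1/sin φ.
V₂ = V₁ · sin φ₁ / sin φ₂ = 32.4 × sin 20° / sin 44°
V₂ = 32.4 × 0.3420/0.6947 = 16.0 km/h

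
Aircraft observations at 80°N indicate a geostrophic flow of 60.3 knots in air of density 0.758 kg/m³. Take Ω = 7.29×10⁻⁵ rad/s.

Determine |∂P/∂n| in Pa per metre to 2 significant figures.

3.4×10⁻³ Pa/m

Coriolis parameter at 80°N:
f = 2Ω sin φ = 2 × 7.29×10⁻⁵ × sin 80° = 1.44×10⁻⁴ s⁻¹
Wind speed in SI: 60.3 knots = 31.0 m/s
Geostrophic balance rearranged: |∂P/∂n| = f ρ V_g
|∂P/∂n| = 1.44×10⁻⁴ × 0.758 × 31.0 = 3.38×10⁻³ Pa/m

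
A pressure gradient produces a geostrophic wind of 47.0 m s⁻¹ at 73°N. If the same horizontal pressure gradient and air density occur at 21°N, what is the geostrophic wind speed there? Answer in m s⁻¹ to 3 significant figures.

125 m s⁻¹

With the same pressure gradient and density, V_g ∝ 1/f ∝ 1/sin φ.
V₂ = V₁ · sin φ₁ / sin φ₂ = 47.0 × sin 73° / sin 21°
V₂ = 47.0 × 0.9563/0.3584 = 125 m s⁻¹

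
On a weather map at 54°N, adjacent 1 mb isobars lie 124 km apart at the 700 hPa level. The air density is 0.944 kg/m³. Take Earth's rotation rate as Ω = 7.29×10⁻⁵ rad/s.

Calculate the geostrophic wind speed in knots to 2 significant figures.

14 knots

Coriolis parameter at 54°N:
f = 2Ω sin φ = 2 × 7.29×10⁻⁵ × sin 54° = 1.18×10⁻⁴ s⁻¹
Pressure gradient: |∂P/∂n| = 100 Pa / 124000 m = 8.06×10⁻⁴ Pa/m
Geostrophic balance (pressure-gradient force = Coriolis force):
V_g = (1/(fρ)) |∂P/∂n| = 8.06×10⁻⁴ / (1.18×10⁻⁴ × 0.944) = 7.24 m/s
Converting: 7.24 m/s × 1.944 = 14 knots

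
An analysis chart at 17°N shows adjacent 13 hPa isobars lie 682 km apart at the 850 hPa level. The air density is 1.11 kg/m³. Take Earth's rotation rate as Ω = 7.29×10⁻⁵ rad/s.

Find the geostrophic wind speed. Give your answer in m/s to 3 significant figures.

Coriolis parameter at 17°N:
f = 2Ω sin φ = 2 × 7.29×10⁻⁵ × sin 17° = 4.26×10⁻⁵ s⁻¹
Pressure gradient: |∂P/∂n| = 1300 Pa / 682000 m = 1.91×10⁻³ Pa/m
Geostrophic balance (pressure-gradient force = Coriolis force):
V_g = (1/(fρ)) |∂P/∂n| = 1.91×10⁻³ / (4.26×10⁻⁵ × 1.11) = 40.3 m/s

40.3 m/s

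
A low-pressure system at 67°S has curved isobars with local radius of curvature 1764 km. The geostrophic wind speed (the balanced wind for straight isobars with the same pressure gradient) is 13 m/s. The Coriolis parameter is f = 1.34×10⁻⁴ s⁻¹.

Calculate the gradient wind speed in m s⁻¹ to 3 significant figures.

12.4 m s⁻¹

Around a low, centrifugal force acts outward with Coriolis, so pressure-gradient force balances both:
(1/ρ)|∂P/∂n| = fV + V²/R  →  V² + fR·V − fR·V_g = 0
With fR = 1.34×10⁻⁴ × 1764×10³ m = 236 m/s:
V = [−fR + √((fR)² + 4 fR V_g)]/2 = [−236 + √(236² + 4×236×13)]/2 = 12.4 m/s
Subgeostrophic (V < V_g = 13 m/s), as expected around a low.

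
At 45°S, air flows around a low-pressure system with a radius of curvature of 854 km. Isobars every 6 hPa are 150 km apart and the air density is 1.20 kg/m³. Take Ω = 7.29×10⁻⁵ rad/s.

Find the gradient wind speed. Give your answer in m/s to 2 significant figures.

Coriolis parameter at 45°S:
f = 2Ω sin φ = 2 × 7.29×10⁻⁵ × sin 45° = 1.03×10⁻⁴ s⁻¹
Pressure gradient: |∂P/∂n| = 600 Pa / 150000 m = 4.00×10⁻³ Pa/m
Geostrophic speed: V_g = |∂P/∂n|/(fρ) = 4.00×10⁻³/(1.03×10⁻⁴ × 1.20) = 32.3 m/s
Around a low, centrifugal force acts outward with Coriolis, so pressure-gradient force balances both:
(1/ρ)|∂P/∂n| = fV + V²/R  →  V² + fR·V − fR·V_g = 0
With fR = 1.03×10⁻⁴ × 854×10³ m = 88.0 m/s:
V = [−fR + √((fR)² + 4 fR V_g)]/2 = [−88.0 + √(88.0² + 4×88.0×32.3)]/2 = 25.1 m/s
Subgeostrophic (V < V_g = 32.3 m/s), as expected around a low.

25 m/s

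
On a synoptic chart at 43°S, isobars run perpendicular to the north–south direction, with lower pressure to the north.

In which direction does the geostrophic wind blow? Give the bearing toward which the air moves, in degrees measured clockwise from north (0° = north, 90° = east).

The pressure-gradient force points toward the north (bearing 000°).
Geostrophic balance: in the Southern Hemisphere the Coriolis force deflects motion to the left, so the geostrophic wind blows 90° to the left of the pressure-gradient force (low pressure on the right).
Rotating 000° by 90° counterclockwise gives 270° — the wind blows toward the west.

270°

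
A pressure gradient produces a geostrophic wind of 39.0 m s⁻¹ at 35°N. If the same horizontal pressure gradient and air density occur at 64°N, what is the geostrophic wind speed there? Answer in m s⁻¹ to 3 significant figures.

With the same pressure gradient and density, V_g ∝ 1/f ∝ 1/sin φ.
V₂ = V₁ · sin φ₁ / sin φ₂ = 39.0 × sin 35° / sin 64°
V₂ = 39.0 × 0.5736/0.8988 = 24.9 m s⁻¹

24.9 m s⁻¹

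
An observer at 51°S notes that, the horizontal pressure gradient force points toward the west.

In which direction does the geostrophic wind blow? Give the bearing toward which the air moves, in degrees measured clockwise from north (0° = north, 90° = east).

180°

The pressure-gradient force points toward the west (bearing 270°).
Geostrophic balance: in the Southern Hemisphere the Coriolis force deflects motion to the left, so the geostrophic wind blows 90° to the left of the pressure-gradient force (low pressure on the right).
Rotating 270° by 90° counterclockwise gives 180° — the wind blows toward the south.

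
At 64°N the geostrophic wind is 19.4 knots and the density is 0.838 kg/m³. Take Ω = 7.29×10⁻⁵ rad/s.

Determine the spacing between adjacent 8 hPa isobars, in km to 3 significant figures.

Coriolis parameter at 64°N:
f = 2Ω sin φ = 2 × 7.29×10⁻⁵ × sin 64° = 1.31×10⁻⁴ s⁻¹
Wind speed in SI: 19.4 knots = 9.98 m/s
Geostrophic balance rearranged: |∂P/∂n| = f ρ V_g
|∂P/∂n| = 1.31×10⁻⁴ × 0.838 × 9.98 = 1.10×10⁻³ Pa/m
Isobar spacing: Δn = ΔP/|∂P/∂n| = 800 Pa / 1.10×10⁻³ Pa/m = 729942 m ≈ 730 km

730 km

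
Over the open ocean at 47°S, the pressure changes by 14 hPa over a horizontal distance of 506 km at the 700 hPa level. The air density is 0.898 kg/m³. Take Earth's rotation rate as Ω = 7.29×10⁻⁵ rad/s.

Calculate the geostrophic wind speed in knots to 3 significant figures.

Coriolis parameter at 47°S:
f = 2Ω sin φ = 2 × 7.29×10⁻⁵ × sin 47° = 1.07×10⁻⁴ s⁻¹
Pressure gradient: |∂P/∂n| = 1400 Pa / 506000 m = 2.77×10⁻³ Pa/m
Geostrophic balance (pressure-gradient force = Coriolis force):
V_g = (1/(fρ)) |∂P/∂n| = 2.77×10⁻³ / (1.07×10⁻⁴ × 0.898) = 28.9 m/s
Converting: 28.9 m/s × 1.944 = 56.2 knots

56.2 knots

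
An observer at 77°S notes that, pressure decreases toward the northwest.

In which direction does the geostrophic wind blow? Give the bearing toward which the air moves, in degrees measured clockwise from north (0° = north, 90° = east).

225°

The pressure-gradient force points toward the northwest (bearing 315°).
Geostrophic balance: in the Southern Hemisphere the Coriolis force deflects motion to the left, so the geostrophic wind blows 90° to the left of the pressure-gradient force (low pressure on the right).
Rotating 315° by 90° counterclockwise gives 225° — the wind blows toward the southwest.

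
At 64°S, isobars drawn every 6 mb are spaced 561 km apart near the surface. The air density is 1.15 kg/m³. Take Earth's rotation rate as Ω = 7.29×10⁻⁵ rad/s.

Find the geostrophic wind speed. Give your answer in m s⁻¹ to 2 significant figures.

7.1 m s⁻¹

Coriolis parameter at 64°S:
f = 2Ω sin φ = 2 × 7.29×10⁻⁵ × sin 64° = 1.31×10⁻⁴ s⁻¹
Pressure gradient: |∂P/∂n| = 600 Pa / 561000 m = 1.07×10⁻³ Pa/m
Geostrophic balance (pressure-gradient force = Coriolis force):
V_g = (1/(fρ)) |∂P/∂n| = 1.07×10⁻³ / (1.31×10⁻⁴ × 1.15) = 7.10 m/s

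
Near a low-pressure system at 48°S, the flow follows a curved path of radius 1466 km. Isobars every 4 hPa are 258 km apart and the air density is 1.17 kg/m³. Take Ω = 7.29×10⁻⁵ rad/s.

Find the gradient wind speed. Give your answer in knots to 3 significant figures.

Coriolis parameter at 48°S:
f = 2Ω sin φ = 2 × 7.29×10⁻⁵ × sin 48° = 1.08×10⁻⁴ s⁻¹
Pressure gradient: |∂P/∂n| = 400 Pa / 258000 m = 1.55×10⁻³ Pa/m
Geostrophic speed: V_g = |∂P/∂n|/(fρ) = 1.55×10⁻³/(1.08×10⁻⁴ × 1.17) = 12.2 m/s
Around a low, centrifugal force acts outward with Coriolis, so pressure-gradient force balances both:
(1/ρ)|∂P/∂n| = fV + V²/R  →  V² + fR·V − fR·V_g = 0
With fR = 1.08×10⁻⁴ × 1466×10³ m = 159 m/s:
V = [−fR + √((fR)² + 4 fR V_g)]/2 = [−159 + √(159² + 4×159×12.2)]/2 = 11.4 m/s
Subgeostrophic (V < V_g = 12.2 m/s), as expected around a low.
Converting: 11.4 m/s × 1.944 = 22.2 knots

22.2 knots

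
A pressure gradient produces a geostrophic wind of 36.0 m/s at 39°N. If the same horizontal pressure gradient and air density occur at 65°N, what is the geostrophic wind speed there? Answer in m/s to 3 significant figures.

With the same pressure gradient and density, V_g ∝ 1/f ∝ 1/sin φ.
V₂ = V₁ · sin φ₁ / sin φ₂ = 36.0 × sin 39° / sin 65°
V₂ = 36.0 × 0.6293/0.9063 = 25.0 m/s

25.0 m/s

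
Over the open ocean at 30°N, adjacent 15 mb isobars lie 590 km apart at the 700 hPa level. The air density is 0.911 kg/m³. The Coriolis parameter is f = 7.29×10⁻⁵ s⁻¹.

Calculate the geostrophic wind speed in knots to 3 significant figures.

74.4 knots

Pressure gradient: |∂P/∂n| = 1500 Pa / 590000 m = 2.54×10⁻³ Pa/m
Geostrophic balance (pressure-gradient force = Coriolis force):
V_g = (1/(fρ)) |∂P/∂n| = 2.54×10⁻³ / (7.29×10⁻⁵ × 0.911) = 38.3 m/s
Converting: 38.3 m/s × 1.944 = 74.4 knots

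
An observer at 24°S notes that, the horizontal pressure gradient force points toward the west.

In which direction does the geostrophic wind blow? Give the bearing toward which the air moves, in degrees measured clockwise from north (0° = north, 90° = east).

180°

The pressure-gradient force points toward the west (bearing 270°).
Geostrophic balance: in the Southern Hemisphere the Coriolis force deflects motion to the left, so the geostrophic wind blows 90° to the left of the pressure-gradient force (low pressure on the right).
Rotating 270° by 90° counterclockwise gives 180° — the wind blows toward the south.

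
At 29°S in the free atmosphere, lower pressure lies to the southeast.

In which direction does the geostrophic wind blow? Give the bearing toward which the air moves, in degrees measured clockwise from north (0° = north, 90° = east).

045°

The pressure-gradient force points toward the southeast (bearing 135°).
Geostrophic balance: in the Southern Hemisphere the Coriolis force deflects motion to the left, so the geostrophic wind blows 90° to the left of the pressure-gradient force (low pressure on the right).
Rotating 135° by 90° counterclockwise gives 045° — the wind blows toward the northeast.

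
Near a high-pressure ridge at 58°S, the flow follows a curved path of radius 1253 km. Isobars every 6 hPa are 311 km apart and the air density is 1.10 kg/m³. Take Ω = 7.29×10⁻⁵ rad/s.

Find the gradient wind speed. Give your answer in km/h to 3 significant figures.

56.9 km/h

Coriolis parameter at 58°S:
f = 2Ω sin φ = 2 × 7.29×10⁻⁵ × sin 58° = 1.24×10⁻⁴ s⁻¹
Pressure gradient: |∂P/∂n| = 600 Pa / 311000 m = 1.93×10⁻³ Pa/m
Geostrophic speed: V_g = |∂P/∂n|/(fρ) = 1.93×10⁻³/(1.24×10⁻⁴ × 1.10) = 14.2 m/s
Around a high, pressure-gradient force acts outward with centrifugal, so Coriolis balances both:
fV = (1/ρ)|∂P/∂n| + V²/R  →  V² − fR·V + fR·V_g = 0
With fR = 1.24×10⁻⁴ × 1253×10³ m = 155 m/s:
V = [fR − √((fR)² − 4 fR V_g)]/2 = [155 − √(155² − 4×155×14.2)]/2 = 15.8 m/s
Supergeostrophic (V > V_g = 14.2 m/s), as expected around a high.
Converting: 15.8 m/s × 3.6 = 56.9 km/h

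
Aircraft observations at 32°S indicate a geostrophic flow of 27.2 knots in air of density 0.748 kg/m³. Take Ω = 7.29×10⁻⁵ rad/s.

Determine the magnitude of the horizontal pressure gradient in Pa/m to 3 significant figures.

Coriolis parameter at 32°S:
f = 2Ω sin φ = 2 × 7.29×10⁻⁵ × sin 32° = 7.73×10⁻⁵ s⁻¹
Wind speed in SI: 27.2 knots = 14.0 m/s
Geostrophic balance rearranged: |∂P/∂n| = f ρ V_g
|∂P/∂n| = 7.73×10⁻⁵ × 0.748 × 14.0 = 8.09×10⁻⁴ Pa/m

8.09×10⁻⁴ Pa/m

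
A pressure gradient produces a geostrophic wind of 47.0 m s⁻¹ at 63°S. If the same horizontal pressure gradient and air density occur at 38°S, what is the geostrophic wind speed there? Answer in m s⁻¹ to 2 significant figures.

With the same pressure gradient and density, V_g ∝ 1/f ∝ 1/sin φ.
V₂ = V₁ · sin φ₁ / sin φ₂ = 47.0 × sin 63° / sin 38°
V₂ = 47.0 × 0.8910/0.6157 = 68 m s⁻¹

68 m s⁻¹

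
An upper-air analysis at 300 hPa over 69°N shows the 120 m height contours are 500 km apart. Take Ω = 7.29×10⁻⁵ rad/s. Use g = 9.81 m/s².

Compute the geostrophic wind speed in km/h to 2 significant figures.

62 km/h

Coriolis parameter at 69°N:
f = 2Ω sin φ = 2 × 7.29×10⁻⁵ × sin 69° = 1.36×10⁻⁴ s⁻¹
Height gradient: |∂Z/∂n| = 120 m / 500000 m = 2.40×10⁻⁴
On a pressure surface, geostrophic balance gives V_g = (g/f)|∂Z/∂n|:
V_g = 9.81 × 2.40×10⁻⁴ / 1.36×10⁻⁴ = 17.3 m/s
Converting: 17.3 m/s × 3.6 = 62 km/h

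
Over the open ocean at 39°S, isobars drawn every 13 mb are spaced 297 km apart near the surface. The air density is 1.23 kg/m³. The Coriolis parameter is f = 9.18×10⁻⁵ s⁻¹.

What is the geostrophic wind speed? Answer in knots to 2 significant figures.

75 knots

Pressure gradient: |∂P/∂n| = 1300 Pa / 297000 m = 4.38×10⁻³ Pa/m
Geostrophic balance (pressure-gradient force = Coriolis force):
V_g = (1/(fρ)) |∂P/∂n| = 4.38×10⁻³ / (9.18×10⁻⁵ × 1.23) = 38.8 m/s
Converting: 38.8 m/s × 1.944 = 75 knots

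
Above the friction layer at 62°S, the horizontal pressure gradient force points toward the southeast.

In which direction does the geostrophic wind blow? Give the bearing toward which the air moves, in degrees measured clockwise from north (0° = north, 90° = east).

045°

The pressure-gradient force points toward the southeast (bearing 135°).
Geostrophic balance: in the Southern Hemisphere the Coriolis force deflects motion to the left, so the geostrophic wind blows 90° to the left of the pressure-gradient force (low pressure on the right).
Rotating 135° by 90° counterclockwise gives 045° — the wind blows toward the northeast.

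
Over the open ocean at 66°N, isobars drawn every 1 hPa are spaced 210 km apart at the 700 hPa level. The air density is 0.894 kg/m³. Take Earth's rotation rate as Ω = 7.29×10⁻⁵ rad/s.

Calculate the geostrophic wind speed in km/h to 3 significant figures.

14.4 km/h

Coriolis parameter at 66°N:
f = 2Ω sin φ = 2 × 7.29×10⁻⁵ × sin 66° = 1.33×10⁻⁴ s⁻¹
Pressure gradient: |∂P/∂n| = 100 Pa / 210000 m = 4.76×10⁻⁴ Pa/m
Geostrophic balance (pressure-gradient force = Coriolis force):
V_g = (1/(fρ)) |∂P/∂n| = 4.76×10⁻⁴ / (1.33×10⁻⁴ × 0.894) = 4.00 m/s
Converting: 4.00 m/s × 3.6 = 14.4 km/h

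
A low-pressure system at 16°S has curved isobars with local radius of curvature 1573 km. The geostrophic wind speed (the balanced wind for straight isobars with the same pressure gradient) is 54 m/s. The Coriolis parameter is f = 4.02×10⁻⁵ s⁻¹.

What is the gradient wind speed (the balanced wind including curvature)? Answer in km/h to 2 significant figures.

Around a low, centrifugal force acts outward with Coriolis, so pressure-gradient force balances both:
(1/ρ)|∂P/∂n| = fV + V²/R  →  V² + fR·V − fR·V_g = 0
With fR = 4.02×10⁻⁵ × 1573×10³ m = 63.2 m/s:
V = [−fR + √((fR)² + 4 fR V_g)]/2 = [−63.2 + √(63.2² + 4×63.2×54)]/2 = 34.8 m/s
Subgeostrophic (V < V_g = 54 m/s), as expected around a low.
Converting: 34.8 m/s × 3.6 = 130 km/h

130 km/h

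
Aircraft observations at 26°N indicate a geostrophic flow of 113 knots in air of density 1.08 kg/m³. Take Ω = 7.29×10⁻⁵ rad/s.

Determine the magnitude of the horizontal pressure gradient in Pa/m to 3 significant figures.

4.01×10⁻³ Pa/m

Coriolis parameter at 26°N:
f = 2Ω sin φ = 2 × 7.29×10⁻⁵ × sin 26° = 6.39×10⁻⁵ s⁻¹
Wind speed in SI: 113 knots = 58.1 m/s
Geostrophic balance rearranged: |∂P/∂n| = f ρ V_g
|∂P/∂n| = 6.39×10⁻⁵ × 1.08 × 58.1 = 4.01×10⁻³ Pa/m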